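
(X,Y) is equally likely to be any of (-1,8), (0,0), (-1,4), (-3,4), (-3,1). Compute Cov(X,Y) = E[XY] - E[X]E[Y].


E[X]=-8/5, E[Y]=17/5, E[XY]=-27/5
Cov(X,Y) = E[XY] - E[X]E[Y] = -27/5 + 8/5*17/5 = 1/25

1/25


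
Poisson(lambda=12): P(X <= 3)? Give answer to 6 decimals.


P(X<=3) = e^(-12)*12^0/0! + e^(-12)*12^1/1! + e^(-12)*12^2/2! + e^(-12)*12^3/3!
≈ 0.0000061442 + 0.0000737305 + 0.0004423833 + 0.0017695332
= 0.0022917912
≈ 0.002292

0.002292


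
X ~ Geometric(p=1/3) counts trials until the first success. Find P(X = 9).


P(X=9) = (1-p)^8 * p = (2/3)^8 * 1/3
= 256/6561 * 1/3 = 256/19683

256/19683


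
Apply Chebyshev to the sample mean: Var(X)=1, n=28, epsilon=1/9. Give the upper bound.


Var(Xbar) = Var(X)/n = 1/28
Chebyshev: P(|Xbar-mu| >= 1/9) <= Var(Xbar)/(1/9)^2 = (1/28)/(1/81) = 81/28
Bound exceeds 1, so trivial bound: 1

1


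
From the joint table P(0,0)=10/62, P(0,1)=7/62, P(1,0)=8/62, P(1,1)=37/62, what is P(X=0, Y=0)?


Read from table: P(X=0, Y=0) = 10/62 = 5/31

5/31


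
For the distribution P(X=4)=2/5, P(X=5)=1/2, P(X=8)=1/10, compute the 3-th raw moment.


E[X^3] = sum(x^3 * P(x))
= 64*2/5 + 125*1/2 + 512*1/10
= 1393/10

1393/10


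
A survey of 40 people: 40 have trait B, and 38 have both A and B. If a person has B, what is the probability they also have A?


P(A|B) = P(A∩B)/P(B) = (38/40)/(40/40) = 38/40 = 19/20

19/20


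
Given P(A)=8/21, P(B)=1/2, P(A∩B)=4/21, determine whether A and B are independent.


P(A)*P(B) = 8/21*1/2 = 4/21
P(A∩B) = 4/21, which equals P(A)P(B), so independent

Yes, A and B are independent


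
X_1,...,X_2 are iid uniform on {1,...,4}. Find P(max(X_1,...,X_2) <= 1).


P(max <= 1) = P(all X_i <= 1) = (P(X_1 <= 1))^2
= (1/4)^2 = 1/16

1/16


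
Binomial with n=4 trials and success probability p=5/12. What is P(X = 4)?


P(X=4) = C(4,4) * p^4 * (1-p)^0
= 1 * 625/20736 * 1
= 625/20736

625/20736


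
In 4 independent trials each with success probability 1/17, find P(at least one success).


P(at least one) = 1 - P(none)
P(none) = (1 - 1/17)^4 = (16/17)^4 = 65536/83521
P(at least one) = 1 - 65536/83521 = 17985/83521

17985/83521


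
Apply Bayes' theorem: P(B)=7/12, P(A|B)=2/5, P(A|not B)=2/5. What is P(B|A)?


P(A) = P(A|B)P(B) + P(A|B')P(B') = 2/5*7/12 + 2/5*5/12 = 2/5
P(B|A) = P(A|B)P(B)/P(A) = (7/30)/(2/5) = 7/12

7/12


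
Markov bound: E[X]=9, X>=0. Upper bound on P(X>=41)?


Markov: P(X >= a) <= E[X]/a
P(X >= 41) <= 9/41

9/41


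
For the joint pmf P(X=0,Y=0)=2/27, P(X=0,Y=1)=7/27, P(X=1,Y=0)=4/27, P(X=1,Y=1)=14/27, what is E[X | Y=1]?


P(Y=1) = 21/27
E[X|Y=1] = (0*7 + 1*14)/21 = 14/21 = 2/3

2/3


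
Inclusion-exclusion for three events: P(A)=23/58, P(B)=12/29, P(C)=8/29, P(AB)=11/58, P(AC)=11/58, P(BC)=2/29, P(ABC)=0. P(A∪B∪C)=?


P(A∪B∪C) = P(A)+P(B)+P(C) - P(AB)-P(AC)-P(BC) + P(ABC)
= 23/58+12/29+8/29 - 11/58-11/58-2/29 + 0
= 37/58

37/58


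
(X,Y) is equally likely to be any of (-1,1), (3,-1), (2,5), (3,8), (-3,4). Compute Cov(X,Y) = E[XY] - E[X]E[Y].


E[X]=4/5, E[Y]=17/5, E[XY]=18/5
Cov(X,Y) = E[XY] - E[X]E[Y] = 18/5 - 4/5*17/5 = 22/25

22/25


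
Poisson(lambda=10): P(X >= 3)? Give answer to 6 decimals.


P(X>=3) = 1 - P(X<=2) = 1 - (e^(-10)*10^0/0! + e^(-10)*10^1/1! + e^(-10)*10^2/2!)
≈ 1 - (0.0000453999 + 0.0004539993 + 0.0022699965)
= 1 - 0.0027693957 = 0.9972306043
≈ 0.997231

0.997231


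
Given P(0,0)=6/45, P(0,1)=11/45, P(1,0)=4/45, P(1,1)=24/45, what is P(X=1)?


P(X=1) = P(1,0)+P(1,1) = 4/45 + 24/45 = 28/45

28/45


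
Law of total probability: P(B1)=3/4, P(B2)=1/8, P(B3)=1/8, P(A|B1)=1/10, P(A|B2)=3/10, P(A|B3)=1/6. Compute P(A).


P(A) = P(A|B1)P(B1) + P(A|B2)P(B2) + P(A|B3)P(B3)
= 1/10*3/4 + 3/10*1/8 + 1/6*1/8
= 3/40 + 3/80 + 1/48 = 2/15

2/15


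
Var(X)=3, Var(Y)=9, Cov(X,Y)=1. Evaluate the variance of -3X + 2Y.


Var(-3X + 2Y) = (-3)^2*Var(X) + 2^2*Var(Y) + 2*(-3)*2*Cov(X,Y)
= 9*3 + 4*9 - 12*1
= 27 + 36 - 12 = 51

51


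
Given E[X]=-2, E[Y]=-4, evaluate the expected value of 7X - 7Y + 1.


E[7X - 7Y + 1] = 7*E[X] - 7*E[Y] + 1
= (7)*(-2) + (-7)*(-4) + (1)
= -14 + 28 + 1 = 15

15


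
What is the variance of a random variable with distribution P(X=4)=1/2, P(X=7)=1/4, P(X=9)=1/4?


E[X] = 6, E[X^2] = 81/2
Var(X) = E[X^2] - (E[X])^2 = 81/2 - (6)^2 = 9/2

9/2


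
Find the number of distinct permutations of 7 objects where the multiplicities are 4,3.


7! = 5040
Denominator: 4!=24 * 3!=6
Coefficient = 5040 / 144 = 35

35


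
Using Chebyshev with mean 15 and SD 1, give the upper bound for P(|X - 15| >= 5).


k = 5/1 = 5
Chebyshev: P(|X-mu| >= k*sigma) <= 1/k^2 = 1/5^2 = 1/25

1/25


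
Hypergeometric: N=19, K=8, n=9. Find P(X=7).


P(X=7) = C(8,7)*C(11,2) / C(19,9)
= 8*55 / 92378
= 440/92378 = 20/4199

20/4199


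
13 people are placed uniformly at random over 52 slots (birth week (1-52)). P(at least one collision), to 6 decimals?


P(all different) = prod((52-i)/52 for i=0..12) = 0.194545
P(at least one match) = 1 - 0.194545 = 0.805455

0.805455


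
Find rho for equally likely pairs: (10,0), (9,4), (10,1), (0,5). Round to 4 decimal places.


Cov(X,Y) = -6.6250, Var(X) = 17.6875, Var(Y) = 4.2500
rho = Cov/(sqrt(VarX)*sqrt(VarY)) = -0.7641

-0.7641


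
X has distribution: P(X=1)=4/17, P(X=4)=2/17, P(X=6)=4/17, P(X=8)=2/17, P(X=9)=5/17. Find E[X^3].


E[X^3] = sum(g(x)*P(x))
= 1*4/17 + 64*2/17 + 216*4/17 + 512*2/17 + 729*5/17
= 5665/17

5665/17


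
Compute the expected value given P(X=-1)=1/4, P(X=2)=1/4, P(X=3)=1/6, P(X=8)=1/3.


E[X] = sum(x * P(x))
= -1*1/4 + 2*1/4 + 3*1/6 + 8*1/3
= 41/12

41/12


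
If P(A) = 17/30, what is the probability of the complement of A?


P(A') = 1 - P(A) = 1 - 17/30 = 13/30

13/30


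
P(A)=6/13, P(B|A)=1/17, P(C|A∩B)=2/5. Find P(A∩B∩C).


P(A∩B∩C) = P(A) * P(B|A) * P(C|A∩B)
= 6/13 * 1/17 * 2/5
= 6/221 * 2/5 = 12/1105

12/1105


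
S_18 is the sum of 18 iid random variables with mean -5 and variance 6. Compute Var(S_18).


By independence, Var(S_n) = n*Var(X_1) = 18*6 = 108

108


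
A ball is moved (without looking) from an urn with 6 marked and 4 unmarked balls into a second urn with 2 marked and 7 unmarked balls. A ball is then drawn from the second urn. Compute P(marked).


P(transfer marked) = 6/10 = 3/5; P(transfer unmarked) = 2/5
If marked transferred: Urn II has 3 marked of 10, so P(marked|marked moved) = 3/10
If unmarked transferred: Urn II has 2 marked of 10, so P(marked|unmarked moved) = 1/5
By total probability: P(marked) = 3/5*3/10 + 2/5*1/5 = 13/50

13/50


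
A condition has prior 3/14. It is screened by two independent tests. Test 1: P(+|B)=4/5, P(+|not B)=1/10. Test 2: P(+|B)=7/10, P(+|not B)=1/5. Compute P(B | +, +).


After test 1: P(+) = 4/5*3/14 + 1/10*11/14 = 1/4
P(B|+) = (6/35)/(1/4) = 24/35
After test 2 (use post1 as new prior): P(+) = 7/10*24/35 + 1/5*11/35 = 19/35
P(B|+,+) = (12/25)/(19/35) = 84/95

84/95


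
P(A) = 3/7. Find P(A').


P(A') = 1 - P(A) = 1 - 3/7 = 4/7

4/7


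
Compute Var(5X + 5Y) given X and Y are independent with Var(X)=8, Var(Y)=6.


Independence => Cov(X,Y)=0
Var(5X + 5Y) = 5^2*Var(X) + 5^2*Var(Y)
= 25*8 + 25*6 = 350

350


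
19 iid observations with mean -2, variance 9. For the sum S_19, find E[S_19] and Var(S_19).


E[S_n] = n*mu = 19*-2 = -38
Var(S_n) = n*sigma^2 = 19*9 = 171

E[S_19]=-38, Var(S_19)=171


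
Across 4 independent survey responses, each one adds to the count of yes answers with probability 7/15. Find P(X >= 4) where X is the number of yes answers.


P(X>=4) = P(X=4)
= 2401/50625
= 2401/50625

2401/50625


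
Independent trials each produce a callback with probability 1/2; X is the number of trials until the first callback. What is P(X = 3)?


P(X=3) = (1-p)^2 * p = (1/2)^2 * 1/2
= 1/4 * 1/2 = 1/8

1/8


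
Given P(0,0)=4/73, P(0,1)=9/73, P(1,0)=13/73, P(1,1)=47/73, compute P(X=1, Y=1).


Read from table: P(X=1, Y=1) = 47/73

47/73


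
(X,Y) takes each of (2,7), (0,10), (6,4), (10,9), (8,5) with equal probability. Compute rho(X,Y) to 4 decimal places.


Cov(X,Y) = -2.8000, Var(X) = 13.7600, Var(Y) = 5.2000
rho = Cov/(sqrt(VarX)*sqrt(VarY)) = -0.3310

-0.3310


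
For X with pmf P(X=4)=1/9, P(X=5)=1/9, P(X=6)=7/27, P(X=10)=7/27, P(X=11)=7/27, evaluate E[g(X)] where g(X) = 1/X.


E[1/X] = sum(g(x)*P(x))
= 1/4*1/9 + 1/5*1/9 + 1/6*7/27 + 1/10*7/27 + 1/11*7/27
= 2543/17820

2543/17820


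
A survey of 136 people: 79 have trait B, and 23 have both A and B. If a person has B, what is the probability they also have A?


P(A|B) = P(A∩B)/P(B) = (23/136)/(79/136) = 23/79

23/79


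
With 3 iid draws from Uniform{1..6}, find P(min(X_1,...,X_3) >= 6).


P(min >= 6) = P(all X_i >= 6) = (P(X_1 >= 6))^3
= (1/6)^3 = 1/216

1/216


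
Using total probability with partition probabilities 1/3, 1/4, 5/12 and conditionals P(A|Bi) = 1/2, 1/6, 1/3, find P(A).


P(A) = P(A|B1)P(B1) + P(A|B2)P(B2) + P(A|B3)P(B3)
= 1/2*1/3 + 1/6*1/4 + 1/3*5/12
= 1/6 + 1/24 + 5/36 = 25/72

25/72


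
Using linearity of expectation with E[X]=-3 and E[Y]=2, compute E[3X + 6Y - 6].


E[3X + 6Y - 6] = 3*E[X] + 6*E[Y] - 6
= (3)*(-3) + (6)*(2) + (-6)
= -9 + 12 - 6 = -3

-3


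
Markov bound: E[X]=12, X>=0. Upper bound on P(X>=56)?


Markov: P(X >= a) <= E[X]/a
P(X >= 56) <= 12/56 = 3/14

3/14


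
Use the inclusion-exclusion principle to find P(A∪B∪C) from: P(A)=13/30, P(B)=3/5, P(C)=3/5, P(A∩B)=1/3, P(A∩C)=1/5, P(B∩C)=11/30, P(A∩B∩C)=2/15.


P(A∪B∪C) = P(A)+P(B)+P(C) - P(AB)-P(AC)-P(BC) + P(ABC)
= 13/30+3/5+3/5 - 1/3-1/5-11/30 + 2/15
= 13/15

13/15


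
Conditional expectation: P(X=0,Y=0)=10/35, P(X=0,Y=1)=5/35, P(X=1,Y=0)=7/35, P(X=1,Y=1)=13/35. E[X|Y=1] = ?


P(Y=1) = 18/35
E[X|Y=1] = (0*5 + 1*13)/18 = 13/18

13/18


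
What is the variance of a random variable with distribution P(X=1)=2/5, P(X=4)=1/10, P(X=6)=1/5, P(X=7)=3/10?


E[X] = 41/10, E[X^2] = 239/10
Var(X) = E[X^2] - (E[X])^2 = 239/10 - (41/10)^2 = 709/100

709/100


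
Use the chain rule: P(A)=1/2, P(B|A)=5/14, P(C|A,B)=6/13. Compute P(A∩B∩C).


P(A∩B∩C) = P(A) * P(B|A) * P(C|A∩B)
= 1/2 * 5/14 * 6/13
= 5/28 * 6/13 = 15/182

15/182


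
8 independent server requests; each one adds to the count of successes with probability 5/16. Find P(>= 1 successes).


P(at least one) = 1 - P(none)
P(none) = (1 - 5/16)^8 = (11/16)^8 = 214358881/4294967296
P(at least one) = 1 - 214358881/4294967296 = 4080608415/4294967296

4080608415/4294967296


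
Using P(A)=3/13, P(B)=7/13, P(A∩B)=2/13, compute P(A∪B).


P(A∪B) = P(A) + P(B) - P(A∩B)
= 3/13 + 7/13 - 2/13 = 8/13

8/13


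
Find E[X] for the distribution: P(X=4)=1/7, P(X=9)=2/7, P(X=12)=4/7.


E[X] = sum(x * P(x))
= 4*1/7 + 9*2/7 + 12*4/7
= 10

10


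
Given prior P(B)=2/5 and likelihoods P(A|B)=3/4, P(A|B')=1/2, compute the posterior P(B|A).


P(A) = P(A|B)P(B) + P(A|B')P(B') = 3/4*2/5 + 1/2*3/5 = 3/5
P(B|A) = P(A|B)P(B)/P(A) = (3/10)/(3/5) = 1/2

1/2


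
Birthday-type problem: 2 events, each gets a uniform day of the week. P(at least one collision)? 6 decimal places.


P(all different) = prod((7-i)/7 for i=0..1) = 0.857143
P(at least one match) = 1 - 0.857143 = 0.142857

0.142857


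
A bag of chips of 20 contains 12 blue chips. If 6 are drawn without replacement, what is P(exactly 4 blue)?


P(X=4) = C(12,4)*C(8,2) / C(20,6)
= 495*28 / 38760
= 13860/38760 = 231/646

231/646


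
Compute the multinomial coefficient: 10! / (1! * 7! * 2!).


10! = 3628800
Denominator: 1!=1 * 7!=5040 * 2!=2
Coefficient = 3628800 / 10080 = 360

360


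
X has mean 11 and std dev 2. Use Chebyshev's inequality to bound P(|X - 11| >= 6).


k = 6/2 = 3
Chebyshev: P(|X-mu| >= k*sigma) <= 1/k^2 = 1/3^2 = 1/9

1/9


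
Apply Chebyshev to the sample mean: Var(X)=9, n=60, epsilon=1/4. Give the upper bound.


Var(Xbar) = Var(X)/n = 9/60
Chebyshev: P(|Xbar-mu| >= 1/4) <= Var(Xbar)/(1/4)^2 = (3/20)/(1/16) = 12/5
Bound exceeds 1, so trivial bound: 1

1


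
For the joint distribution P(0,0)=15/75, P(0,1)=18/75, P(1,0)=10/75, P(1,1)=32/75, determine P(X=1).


P(X=1) = P(1,0)+P(1,1) = 10/75 + 32/75 = 42/75 = 14/25

14/25


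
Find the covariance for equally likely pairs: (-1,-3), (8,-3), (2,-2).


E[X]=3, E[Y]=-8/3, E[XY]=-25/3
Cov(X,Y) = E[XY] - E[X]E[Y] = -25/3 - 3*-8/3 = -1/3

-1/3


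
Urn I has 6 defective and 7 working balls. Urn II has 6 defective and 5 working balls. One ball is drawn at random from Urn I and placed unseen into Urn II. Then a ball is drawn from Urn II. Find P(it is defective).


P(transfer defective) = 6/13; P(transfer working) = 7/13
If defective transferred: Urn II has 7 defective of 12, so P(defective|defective moved) = 7/12
If working transferred: Urn II has 6 defective of 12, so P(defective|working moved) = 1/2
By total probability: P(defective) = 6/13*7/12 + 7/13*1/2 = 7/13

7/13


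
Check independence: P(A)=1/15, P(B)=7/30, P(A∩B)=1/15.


P(A)*P(B) = 1/15*7/30 = 7/450
P(A∩B) = 1/15 != 7/450, so not independent

No, A and B are not independent


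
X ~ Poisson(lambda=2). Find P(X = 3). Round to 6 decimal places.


P(X=3) = e^(-2) * 2^3 / 3!
≈ 0.1353352832 * 8 / 6
≈ 0.180447

0.180447


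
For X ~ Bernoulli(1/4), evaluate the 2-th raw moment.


For Bernoulli: X in {0,1}
E[X^2] = 0^2*(1-1/4) + 1^2*1/4 = 1/4

1/4


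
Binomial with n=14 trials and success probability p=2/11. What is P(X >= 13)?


P(X>=13) = P(X=13) + P(X=14)
= 1032192/379749833583241 + 16384/379749833583241
= 1048576/379749833583241

1048576/379749833583241


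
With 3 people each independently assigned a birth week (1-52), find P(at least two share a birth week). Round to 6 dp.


P(all different) = prod((52-i)/52 for i=0..2) = 0.943047
P(at least one match) = 1 - 0.943047 = 0.056953

0.056953


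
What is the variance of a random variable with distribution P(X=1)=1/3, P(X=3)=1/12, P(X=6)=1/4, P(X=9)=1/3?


E[X] = 61/12, E[X^2] = 445/12
Var(X) = E[X^2] - (E[X])^2 = 445/12 - (61/12)^2 = 1619/144

1619/144


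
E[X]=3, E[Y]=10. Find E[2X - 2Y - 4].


E[2X - 2Y - 4] = 2*E[X] - 2*E[Y] - 4
= (2)*(3) + (-2)*(10) + (-4)
= 6 - 20 - 4 = -18

-18


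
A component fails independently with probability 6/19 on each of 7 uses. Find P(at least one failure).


P(at least one) = 1 - P(none)
P(none) = (1 - 6/19)^7 = (13/19)^7 = 62748517/893871739
P(at least one) = 1 - 62748517/893871739 = 831123222/893871739

831123222/893871739


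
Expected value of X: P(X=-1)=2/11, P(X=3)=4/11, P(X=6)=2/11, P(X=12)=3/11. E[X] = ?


E[X] = sum(x * P(x))
= -1*2/11 + 3*4/11 + 6*2/11 + 12*3/11
= 58/11

58/11


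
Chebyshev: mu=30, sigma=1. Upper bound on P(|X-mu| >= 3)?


k = 3/1 = 3
Chebyshev: P(|X-mu| >= k*sigma) <= 1/k^2 = 1/3^2 = 1/9

1/9


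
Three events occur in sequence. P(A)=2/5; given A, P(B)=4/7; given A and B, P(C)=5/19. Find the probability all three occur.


P(A∩B∩C) = P(A) * P(B|A) * P(C|A∩B)
= 2/5 * 4/7 * 5/19
= 8/35 * 5/19 = 8/133

8/133


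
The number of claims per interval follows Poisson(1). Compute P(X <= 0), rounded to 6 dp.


P(X<=0) = e^(-1)*1^0/0!
≈ 0.3678794412
≈ 0.367879

0.367879


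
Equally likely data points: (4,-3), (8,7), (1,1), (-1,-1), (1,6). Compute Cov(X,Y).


E[X]=13/5, E[Y]=2, E[XY]=52/5
Cov(X,Y) = E[XY] - E[X]E[Y] = 52/5 - 13/5*2 = 26/5

26/5


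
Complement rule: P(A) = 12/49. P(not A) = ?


P(A') = 1 - P(A) = 1 - 12/49 = 37/49

37/49


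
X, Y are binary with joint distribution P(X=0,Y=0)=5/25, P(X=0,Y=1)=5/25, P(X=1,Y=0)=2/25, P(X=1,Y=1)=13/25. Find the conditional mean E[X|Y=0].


P(Y=0) = 7/25
E[X|Y=0] = (0*5 + 1*2)/7 = 2/7

2/7


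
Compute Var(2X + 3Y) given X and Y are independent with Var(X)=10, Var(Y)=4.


Independence => Cov(X,Y)=0
Var(2X + 3Y) = 2^2*Var(X) + 3^2*Var(Y)
= 4*10 + 9*4 = 76

76


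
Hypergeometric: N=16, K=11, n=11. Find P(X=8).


P(X=8) = C(11,8)*C(5,3) / C(16,11)
= 165*10 / 4368
= 1650/4368 = 275/728

275/728


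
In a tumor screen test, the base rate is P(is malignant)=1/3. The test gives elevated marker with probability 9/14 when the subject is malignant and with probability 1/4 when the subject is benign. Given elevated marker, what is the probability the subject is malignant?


P(A) = P(A|B)P(B) + P(A|B')P(B') = 9/14*1/3 + 1/4*2/3 = 8/21
P(B|A) = P(A|B)P(B)/P(A) = (3/14)/(8/21) = 9/16

9/16


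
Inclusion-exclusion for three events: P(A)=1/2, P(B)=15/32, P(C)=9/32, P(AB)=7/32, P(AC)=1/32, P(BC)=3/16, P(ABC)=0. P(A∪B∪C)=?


P(A∪B∪C) = P(A)+P(B)+P(C) - P(AB)-P(AC)-P(BC) + P(ABC)
= 1/2+15/32+9/32 - 7/32-1/32-3/16 + 0
= 13/16

13/16


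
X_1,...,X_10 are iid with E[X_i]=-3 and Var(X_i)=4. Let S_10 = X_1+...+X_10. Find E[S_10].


E[S_n] = n*E[X_1] = 10*-3 = -30

-30


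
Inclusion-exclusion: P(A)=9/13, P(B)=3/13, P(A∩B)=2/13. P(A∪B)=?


P(A∪B) = P(A) + P(B) - P(A∩B)
= 9/13 + 3/13 - 2/13 = 10/13

10/13


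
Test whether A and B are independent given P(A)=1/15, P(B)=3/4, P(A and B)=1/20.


P(A)*P(B) = 1/15*3/4 = 1/20
P(A∩B) = 1/20, which equals P(A)P(B), so independent

Yes, A and B are independent


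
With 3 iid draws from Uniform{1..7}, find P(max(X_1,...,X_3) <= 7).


P(max <= 7) = P(all X_i <= 7) = (P(X_1 <= 7))^3
= (7/7)^3 = 1^3 = 1

1


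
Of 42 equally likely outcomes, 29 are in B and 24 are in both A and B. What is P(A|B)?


P(A|B) = P(A∩B)/P(B) = (24/42)/(29/42) = 24/29

24/29


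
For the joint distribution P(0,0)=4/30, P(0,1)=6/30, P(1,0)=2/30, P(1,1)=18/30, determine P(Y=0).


P(Y=0) = P(0,0)+P(1,0) = 4/30 + 2/30 = 6/30 = 1/5

1/5


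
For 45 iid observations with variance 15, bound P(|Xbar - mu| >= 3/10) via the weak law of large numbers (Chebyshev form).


Var(Xbar) = Var(X)/n = 15/45
Chebyshev: P(|Xbar-mu| >= 3/10) <= Var(Xbar)/(3/10)^2 = (1/3)/(9/100) = 100/27
Bound exceeds 1, so trivial bound: 1

1


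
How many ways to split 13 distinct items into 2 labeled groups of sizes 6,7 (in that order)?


13! = 6227020800
Denominator: 6!=720 * 7!=5040
Coefficient = 6227020800 / 3628800 = 1716

1716


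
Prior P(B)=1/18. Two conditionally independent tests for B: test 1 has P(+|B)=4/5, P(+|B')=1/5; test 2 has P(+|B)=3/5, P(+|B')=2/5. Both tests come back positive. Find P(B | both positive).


After test 1: P(+) = 4/5*1/18 + 1/5*17/18 = 7/30
P(B|+) = (2/45)/(7/30) = 4/21
After test 2 (use post1 as new prior): P(+) = 3/5*4/21 + 2/5*17/21 = 46/105
P(B|+,+) = (4/35)/(46/105) = 6/23

6/23


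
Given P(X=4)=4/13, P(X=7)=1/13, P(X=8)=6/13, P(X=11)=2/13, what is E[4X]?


E[4X] = sum(g(x)*P(x))
= 16*4/13 + 28*1/13 + 32*6/13 + 44*2/13
= 372/13

372/13


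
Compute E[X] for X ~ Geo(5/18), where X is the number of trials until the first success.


For geometric (trials until first success), E[X] = 1/p = 1/(5/18) = 18/5

18/5


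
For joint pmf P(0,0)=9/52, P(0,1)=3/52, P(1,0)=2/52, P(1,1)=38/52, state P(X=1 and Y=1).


Read from table: P(X=1, Y=1) = 38/52 = 19/26

19/26


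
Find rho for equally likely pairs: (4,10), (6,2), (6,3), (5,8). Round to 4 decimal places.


Cov(X,Y) = -2.6875, Var(X) = 0.6875, Var(Y) = 11.1875
rho = Cov/(sqrt(VarX)*sqrt(VarY)) = -0.9690

-0.9690


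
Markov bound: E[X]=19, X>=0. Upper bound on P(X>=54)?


Markov: P(X >= a) <= E[X]/a
P(X >= 54) <= 19/54

19/54


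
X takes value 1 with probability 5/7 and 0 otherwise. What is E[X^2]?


For Bernoulli: X in {0,1}
E[X^2] = 0^2*(1-5/7) + 1^2*5/7 = 5/7

5/7


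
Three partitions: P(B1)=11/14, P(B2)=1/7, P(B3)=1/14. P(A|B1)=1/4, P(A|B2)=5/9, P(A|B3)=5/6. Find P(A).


P(A) = P(A|B1)P(B1) + P(A|B2)P(B2) + P(A|B3)P(B3)
= 1/4*11/14 + 5/9*1/7 + 5/6*1/14
= 11/56 + 5/63 + 5/84 = 169/504

169/504


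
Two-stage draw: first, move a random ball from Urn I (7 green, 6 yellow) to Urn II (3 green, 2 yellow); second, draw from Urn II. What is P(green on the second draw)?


P(transfer green) = 7/13; P(transfer yellow) = 6/13
If green transferred: Urn II has 4 green of 6, so P(green|green moved) = 2/3
If yellow transferred: Urn II has 3 green of 6, so P(green|yellow moved) = 1/2
By total probability: P(green) = 7/13*2/3 + 6/13*1/2 = 23/39

23/39


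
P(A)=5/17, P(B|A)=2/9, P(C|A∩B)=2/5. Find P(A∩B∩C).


P(A∩B∩C) = P(A) * P(B|A) * P(C|A∩B)
= 5/17 * 2/9 * 2/5
= 10/153 * 2/5 = 4/153

4/153


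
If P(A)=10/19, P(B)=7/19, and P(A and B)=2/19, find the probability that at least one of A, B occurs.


P(A∪B) = P(A) + P(B) - P(A∩B)
= 10/19 + 7/19 - 2/19 = 15/19

15/19


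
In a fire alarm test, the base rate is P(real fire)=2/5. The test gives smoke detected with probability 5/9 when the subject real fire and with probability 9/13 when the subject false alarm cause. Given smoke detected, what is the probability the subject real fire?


P(A) = P(A|B)P(B) + P(A|B')P(B') = 5/9*2/5 + 9/13*3/5 = 373/585
P(B|A) = P(A|B)P(B)/P(A) = (2/9)/(373/585) = 130/373

130/373


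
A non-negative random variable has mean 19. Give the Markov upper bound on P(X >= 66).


Markov: P(X >= a) <= E[X]/a
P(X >= 66) <= 19/66

19/66


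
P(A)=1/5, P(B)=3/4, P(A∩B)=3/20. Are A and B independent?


P(A)*P(B) = 1/5*3/4 = 3/20
P(A∩B) = 3/20, which equals P(A)P(B), so independent

Yes, A and B are independent


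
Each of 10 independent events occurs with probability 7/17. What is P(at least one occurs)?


P(at least one) = 1 - P(none)
P(none) = (1 - 7/17)^10 = (10/17)^10 = 10000000000/2015993900449
P(at least one) = 1 - 10000000000/2015993900449 = 2005993900449/2015993900449

2005993900449/2015993900449


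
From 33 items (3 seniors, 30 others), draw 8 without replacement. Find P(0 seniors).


P(X=0) = C(3,0)*C(30,8) / C(33,8)
= 1*5852925 / 13884156
= 5852925/13884156 = 575/1364

575/1364


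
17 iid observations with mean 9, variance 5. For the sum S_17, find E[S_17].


E[S_n] = n*E[X_1] = 17*9 = 153

153


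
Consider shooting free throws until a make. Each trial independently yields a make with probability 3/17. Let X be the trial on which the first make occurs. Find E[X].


For geometric (trials until first success), E[X] = 1/p = 1/(3/17) = 17/3

17/3


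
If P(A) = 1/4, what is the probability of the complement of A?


P(A') = 1 - P(A) = 1 - 1/4 = 3/4

3/4


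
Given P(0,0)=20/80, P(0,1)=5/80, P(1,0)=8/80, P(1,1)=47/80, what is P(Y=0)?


P(Y=0) = P(0,0)+P(1,0) = 20/80 + 8/80 = 28/80 = 7/20

7/20


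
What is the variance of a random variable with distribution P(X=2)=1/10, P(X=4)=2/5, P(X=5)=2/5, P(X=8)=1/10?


E[X] = 23/5, E[X^2] = 116/5
Var(X) = E[X^2] - (E[X])^2 = 116/5 - (23/5)^2 = 51/25

51/25


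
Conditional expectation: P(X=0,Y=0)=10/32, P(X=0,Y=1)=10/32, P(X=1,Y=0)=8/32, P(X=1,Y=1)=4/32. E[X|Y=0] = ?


P(Y=0) = 18/32
E[X|Y=0] = (0*10 + 1*8)/18 = 8/18 = 4/9

4/9


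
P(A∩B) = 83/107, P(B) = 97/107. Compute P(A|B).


P(A|B) = P(A∩B)/P(B) = (83/107)/(97/107) = 83/97

83/97


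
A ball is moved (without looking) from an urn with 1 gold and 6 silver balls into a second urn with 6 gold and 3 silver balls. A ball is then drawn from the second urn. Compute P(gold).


P(transfer gold) = 1/7; P(transfer silver) = 6/7
If gold transferred: Urn II has 7 gold of 10, so P(gold|gold moved) = 7/10
If silver transferred: Urn II has 6 gold of 10, so P(gold|silver moved) = 3/5
By total probability: P(gold) = 1/7*7/10 + 6/7*3/5 = 43/70

43/70


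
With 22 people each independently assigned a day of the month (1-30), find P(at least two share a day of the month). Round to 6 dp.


P(all different) = prod((30-i)/30 for i=0..21) = 0.000021
P(at least one match) = 1 - 0.000021 = 0.999979

0.999979


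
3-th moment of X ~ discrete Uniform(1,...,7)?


E[X^3] = (1/7) * sum(x^3 for x=1..7)
= 784/7 = 112

112


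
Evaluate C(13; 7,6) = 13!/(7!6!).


13! = 6227020800
Denominator: 7!=5040 * 6!=720
Coefficient = 6227020800 / 3628800 = 1716

1716


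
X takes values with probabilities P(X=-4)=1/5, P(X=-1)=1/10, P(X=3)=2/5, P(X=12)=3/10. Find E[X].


E[X] = sum(x * P(x))
= -4*1/5 - 1*1/10 + 3*2/5 + 12*3/10
= 39/10

39/10


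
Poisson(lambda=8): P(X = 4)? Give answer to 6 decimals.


P(X=4) = e^(-8) * 8^4 / 4!
≈ 0.0003354626279 * 4096 / 24
≈ 0.057252

0.057252


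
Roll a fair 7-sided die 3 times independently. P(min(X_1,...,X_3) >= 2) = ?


P(min >= 2) = P(all X_i >= 2) = (P(X_1 >= 2))^3
= (6/7)^3 = 216/343

216/343


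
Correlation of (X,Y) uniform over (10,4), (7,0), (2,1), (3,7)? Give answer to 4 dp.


Cov(X,Y) = -0.7500, Var(X) = 10.2500, Var(Y) = 7.5000
rho = Cov/(sqrt(VarX)*sqrt(VarY)) = -0.0855

-0.0855


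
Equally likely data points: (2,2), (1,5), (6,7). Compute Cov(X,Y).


E[X]=3, E[Y]=14/3, E[XY]=17
Cov(X,Y) = E[XY] - E[X]E[Y] = 17 - 3*14/3 = 3

3


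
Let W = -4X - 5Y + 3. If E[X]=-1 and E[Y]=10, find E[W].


E[-4X - 5Y + 3] = -4*E[X] - 5*E[Y] + 3
= (-4)*(-1) + (-5)*(10) + (3)
= 4 - 50 + 3 = -43

-43


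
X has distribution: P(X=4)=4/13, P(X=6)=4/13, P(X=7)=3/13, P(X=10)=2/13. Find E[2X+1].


E[2X+1] = sum(g(x)*P(x))
= 9*4/13 + 13*4/13 + 15*3/13 + 21*2/13
= 175/13

175/13


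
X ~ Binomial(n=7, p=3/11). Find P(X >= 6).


P(X>=6) = P(X=6) + P(X=7)
= 40824/19487171 + 2187/19487171
= 43011/19487171

43011/19487171


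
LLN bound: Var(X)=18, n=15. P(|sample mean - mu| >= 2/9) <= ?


Var(Xbar) = Var(X)/n = 18/15
Chebyshev: P(|Xbar-mu| >= 2/9) <= Var(Xbar)/(2/9)^2 = (6/5)/(4/81) = 243/10
Bound exceeds 1, so trivial bound: 1

1


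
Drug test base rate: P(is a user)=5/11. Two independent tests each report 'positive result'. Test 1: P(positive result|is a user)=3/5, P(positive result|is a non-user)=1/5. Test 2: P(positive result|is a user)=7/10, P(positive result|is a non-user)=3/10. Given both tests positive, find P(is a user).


After test 1: P(+) = 3/5*5/11 + 1/5*6/11 = 21/55
P(B|+) = (3/11)/(21/55) = 5/7
After test 2 (use post1 as new prior): P(+) = 7/10*5/7 + 3/10*2/7 = 41/70
P(B|+,+) = (1/2)/(41/70) = 35/41

35/41


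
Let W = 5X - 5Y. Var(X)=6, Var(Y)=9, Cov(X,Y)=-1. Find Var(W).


Var(5X - 5Y) = 5^2*Var(X) + (-5)^2*Var(Y) + 2*5*(-5)*Cov(X,Y)
= 25*6 + 25*9 - 50*(-1)
= 150 + 225 + 50 = 425

425


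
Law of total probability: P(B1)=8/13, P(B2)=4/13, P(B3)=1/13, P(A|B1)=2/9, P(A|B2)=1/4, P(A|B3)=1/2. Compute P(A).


P(A) = P(A|B1)P(B1) + P(A|B2)P(B2) + P(A|B3)P(B3)
= 2/9*8/13 + 1/4*4/13 + 1/2*1/13
= 16/117 + 1/13 + 1/26 = 59/234

59/234


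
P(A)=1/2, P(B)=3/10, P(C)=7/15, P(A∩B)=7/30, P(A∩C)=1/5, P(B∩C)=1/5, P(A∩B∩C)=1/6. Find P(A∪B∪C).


P(A∪B∪C) = P(A)+P(B)+P(C) - P(AB)-P(AC)-P(BC) + P(ABC)
= 1/2+3/10+7/15 - 7/30-1/5-1/5 + 1/6
= 4/5

4/5


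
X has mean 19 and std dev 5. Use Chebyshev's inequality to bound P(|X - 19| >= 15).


k = 15/5 = 3
Chebyshev: P(|X-mu| >= k*sigma) <= 1/k^2 = 1/3^2 = 1/9

1/9


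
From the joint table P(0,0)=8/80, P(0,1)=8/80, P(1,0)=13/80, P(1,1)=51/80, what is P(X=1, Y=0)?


Read from table: P(X=1, Y=0) = 13/80

13/80


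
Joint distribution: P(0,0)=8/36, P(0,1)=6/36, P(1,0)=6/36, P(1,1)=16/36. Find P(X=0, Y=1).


Read from table: P(X=0, Y=1) = 6/36 = 1/6

1/6


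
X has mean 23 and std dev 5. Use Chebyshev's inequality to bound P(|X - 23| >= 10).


k = 10/5 = 2
Chebyshev: P(|X-mu| >= k*sigma) <= 1/k^2 = 1/2^2 = 1/4

1/4


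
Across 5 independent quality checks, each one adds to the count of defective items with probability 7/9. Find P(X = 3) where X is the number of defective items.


P(X=3) = C(5,3) * p^3 * (1-p)^2
= 10 * 343/729 * 4/81
= 13720/59049

13720/59049


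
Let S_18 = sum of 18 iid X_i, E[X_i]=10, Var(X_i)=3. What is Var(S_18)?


By independence, Var(S_n) = n*Var(X_1) = 18*3 = 54

54


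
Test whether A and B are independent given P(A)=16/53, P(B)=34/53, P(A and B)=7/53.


P(A)*P(B) = 16/53*34/53 = 544/2809
P(A∩B) = 7/53 != 544/2809, so not independent

No, A and B are not independent


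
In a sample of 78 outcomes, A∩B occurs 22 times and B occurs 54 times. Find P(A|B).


P(A|B) = P(A∩B)/P(B) = (22/78)/(54/78) = 22/54 = 11/27

11/27


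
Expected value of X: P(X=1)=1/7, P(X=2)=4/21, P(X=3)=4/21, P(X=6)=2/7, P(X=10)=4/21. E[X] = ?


E[X] = sum(x * P(x))
= 1*1/7 + 2*4/21 + 3*4/21 + 6*2/7 + 10*4/21
= 33/7

33/7


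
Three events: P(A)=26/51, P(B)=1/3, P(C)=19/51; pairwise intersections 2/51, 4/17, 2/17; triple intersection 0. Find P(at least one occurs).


P(A∪B∪C) = P(A)+P(B)+P(C) - P(AB)-P(AC)-P(BC) + P(ABC)
= 26/51+1/3+19/51 - 2/51-4/17-2/17 + 0
= 14/17

14/17


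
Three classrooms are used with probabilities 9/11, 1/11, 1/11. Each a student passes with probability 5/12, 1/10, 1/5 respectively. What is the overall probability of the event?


P(A) = P(A|B1)P(B1) + P(A|B2)P(B2) + P(A|B3)P(B3)
= 5/12*9/11 + 1/10*1/11 + 1/5*1/11
= 15/44 + 1/110 + 1/55 = 81/220

81/220


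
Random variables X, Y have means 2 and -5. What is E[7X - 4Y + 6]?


E[7X - 4Y + 6] = 7*E[X] - 4*E[Y] + 6
= (7)*(2) + (-4)*(-5) + (6)
= 14 + 20 + 6 = 40

40


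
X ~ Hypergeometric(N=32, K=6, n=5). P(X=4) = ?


P(X=4) = C(6,4)*C(26,1) / C(32,5)
= 15*26 / 201376
= 390/201376 = 195/100688

195/100688


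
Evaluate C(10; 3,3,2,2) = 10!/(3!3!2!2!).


10! = 3628800
Denominator: 3!=6 * 3!=6 * 2!=2 * 2!=2
Coefficient = 3628800 / 144 = 25200

25200


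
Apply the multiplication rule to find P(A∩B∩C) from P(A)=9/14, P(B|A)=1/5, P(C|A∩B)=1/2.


P(A∩B∩C) = P(A) * P(B|A) * P(C|A∩B)
= 9/14 * 1/5 * 1/2
= 9/70 * 1/2 = 9/140

9/140


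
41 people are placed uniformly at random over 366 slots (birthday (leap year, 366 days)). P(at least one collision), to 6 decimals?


P(all different) = prod((366-i)/366 for i=0..40) = 0.097493
P(at least one match) = 1 - 0.097493 = 0.902507

0.902507


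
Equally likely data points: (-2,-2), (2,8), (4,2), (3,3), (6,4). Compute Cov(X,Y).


E[X]=13/5, E[Y]=3, E[XY]=61/5
Cov(X,Y) = E[XY] - E[X]E[Y] = 61/5 - 13/5*3 = 22/5

22/5


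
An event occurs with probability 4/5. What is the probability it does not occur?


P(A') = 1 - P(A) = 1 - 4/5 = 1/5

1/5


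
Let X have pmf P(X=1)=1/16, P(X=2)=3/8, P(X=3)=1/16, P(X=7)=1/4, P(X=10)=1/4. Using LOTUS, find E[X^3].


E[X^3] = sum(g(x)*P(x))
= 1*1/16 + 8*3/8 + 27*1/16 + 343*1/4 + 1000*1/4
= 681/2

681/2


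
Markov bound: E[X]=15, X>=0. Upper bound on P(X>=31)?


Markov: P(X >= a) <= E[X]/a
P(X >= 31) <= 15/31

15/31


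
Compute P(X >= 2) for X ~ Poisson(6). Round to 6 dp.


P(X>=2) = 1 - P(X<=1) = 1 - (e^(-6)*6^0/0! + e^(-6)*6^1/1!)
≈ 1 - (0.0024787522 + 0.0148725131)
= 1 - 0.0173512653 = 0.9826487347
≈ 0.982649

0.982649


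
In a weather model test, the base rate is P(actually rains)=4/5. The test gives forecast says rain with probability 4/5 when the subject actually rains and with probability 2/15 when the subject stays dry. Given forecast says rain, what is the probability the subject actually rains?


P(A) = P(A|B)P(B) + P(A|B')P(B') = 4/5*4/5 + 2/15*1/5 = 2/3
P(B|A) = P(A|B)P(B)/P(A) = (16/25)/(2/3) = 24/25

24/25


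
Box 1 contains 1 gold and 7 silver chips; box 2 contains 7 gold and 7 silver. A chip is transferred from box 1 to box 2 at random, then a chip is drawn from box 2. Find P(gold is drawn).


P(transfer gold) = 1/8; P(transfer silver) = 7/8
If gold transferred: Urn II has 8 gold of 15, so P(gold|gold moved) = 8/15
If silver transferred: Urn II has 7 gold of 15, so P(gold|silver moved) = 7/15
By total probability: P(gold) = 1/8*8/15 + 7/8*7/15 = 19/40

19/40


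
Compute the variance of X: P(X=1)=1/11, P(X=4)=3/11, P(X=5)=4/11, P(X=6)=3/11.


E[X] = 51/11, E[X^2] = 257/11
Var(X) = E[X^2] - (E[X])^2 = 257/11 - (51/11)^2 = 226/121

226/121


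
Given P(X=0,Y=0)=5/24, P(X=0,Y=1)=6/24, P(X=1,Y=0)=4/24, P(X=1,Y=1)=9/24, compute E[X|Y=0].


P(Y=0) = 9/24
E[X|Y=0] = (0*5 + 1*4)/9 = 4/9

4/9


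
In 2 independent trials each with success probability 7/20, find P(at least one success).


P(at least one) = 1 - P(none)
P(none) = (1 - 7/20)^2 = (13/20)^2 = 169/400
P(at least one) = 1 - 169/400 = 231/400

231/400


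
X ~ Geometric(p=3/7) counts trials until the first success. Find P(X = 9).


P(X=9) = (1-p)^8 * p = (4/7)^8 * 3/7
= 65536/5764801 * 3/7 = 196608/40353607

196608/40353607


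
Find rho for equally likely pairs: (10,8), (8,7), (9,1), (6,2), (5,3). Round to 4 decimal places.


Cov(X,Y) = 2.4800, Var(X) = 3.4400, Var(Y) = 7.7600
rho = Cov/(sqrt(VarX)*sqrt(VarY)) = 0.4800

0.4800


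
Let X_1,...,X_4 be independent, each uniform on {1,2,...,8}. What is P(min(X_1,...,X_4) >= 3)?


P(min >= 3) = P(all X_i >= 3) = (P(X_1 >= 3))^4
= (6/8)^4 = (3/4)^4 = 81/256

81/256


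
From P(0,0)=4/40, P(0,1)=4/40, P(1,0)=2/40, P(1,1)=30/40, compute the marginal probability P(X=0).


P(X=0) = P(0,0)+P(0,1) = 4/40 + 4/40 = 8/40 = 1/5

1/5


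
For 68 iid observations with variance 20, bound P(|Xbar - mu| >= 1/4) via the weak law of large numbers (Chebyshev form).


Var(Xbar) = Var(X)/n = 20/68
Chebyshev: P(|Xbar-mu| >= 1/4) <= Var(Xbar)/(1/4)^2 = (5/17)/(1/16) = 80/17
Bound exceeds 1, so trivial bound: 1

1


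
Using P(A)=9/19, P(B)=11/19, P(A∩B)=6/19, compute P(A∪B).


P(A∪B) = P(A) + P(B) - P(A∩B)
= 9/19 + 11/19 - 6/19 = 14/19

14/19


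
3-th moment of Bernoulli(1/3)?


For Bernoulli: X in {0,1}
E[X^3] = 0^3*(1-1/3) + 1^3*1/3 = 1/3

1/3


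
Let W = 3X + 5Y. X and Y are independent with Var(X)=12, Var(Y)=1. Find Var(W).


Independence => Cov(X,Y)=0
Var(3X + 5Y) = 3^2*Var(X) + 5^2*Var(Y)
= 9*12 + 25*1 = 133

133


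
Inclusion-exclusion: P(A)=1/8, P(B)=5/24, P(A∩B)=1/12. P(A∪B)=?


P(A∪B) = P(A) + P(B) - P(A∩B)
= 1/8 + 5/24 - 1/12 = 1/4

1/4


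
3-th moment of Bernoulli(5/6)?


For Bernoulli: X in {0,1}
E[X^3] = 0^3*(1-5/6) + 1^3*5/6 = 5/6

5/6


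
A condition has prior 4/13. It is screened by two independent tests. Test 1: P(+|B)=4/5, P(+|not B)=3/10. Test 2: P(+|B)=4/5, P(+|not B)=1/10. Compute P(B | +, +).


After test 1: P(+) = 4/5*4/13 + 3/10*9/13 = 59/130
P(B|+) = (16/65)/(59/130) = 32/59
After test 2 (use post1 as new prior): P(+) = 4/5*32/59 + 1/10*27/59 = 283/590
P(B|+,+) = (128/295)/(283/590) = 256/283

256/283


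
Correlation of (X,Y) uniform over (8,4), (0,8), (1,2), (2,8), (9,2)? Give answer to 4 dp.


Cov(X,Y) = -5.6000, Var(X) = 14.0000, Var(Y) = 7.3600
rho = Cov/(sqrt(VarX)*sqrt(VarY)) = -0.5517

-0.5517


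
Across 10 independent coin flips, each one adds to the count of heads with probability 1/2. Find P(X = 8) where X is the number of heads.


P(X=8) = C(10,8) * p^8 * (1-p)^2
= 45 * 1/256 * 1/4
= 45/1024

45/1024


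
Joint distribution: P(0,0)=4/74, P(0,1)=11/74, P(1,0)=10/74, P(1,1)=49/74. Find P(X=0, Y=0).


Read from table: P(X=0, Y=0) = 4/74 = 2/37

2/37


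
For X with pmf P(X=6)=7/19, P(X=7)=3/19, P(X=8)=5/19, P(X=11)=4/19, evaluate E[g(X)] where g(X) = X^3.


E[X^3] = sum(g(x)*P(x))
= 216*7/19 + 343*3/19 + 512*5/19 + 1331*4/19
= 10425/19

10425/19


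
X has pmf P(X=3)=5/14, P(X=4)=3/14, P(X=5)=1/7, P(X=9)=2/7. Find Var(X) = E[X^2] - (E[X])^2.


E[X] = 73/14, E[X^2] = 467/14
Var(X) = E[X^2] - (E[X])^2 = 467/14 - (73/14)^2 = 1209/196

1209/196


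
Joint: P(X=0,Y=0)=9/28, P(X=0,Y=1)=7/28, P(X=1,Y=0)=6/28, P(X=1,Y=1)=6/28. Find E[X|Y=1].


P(Y=1) = 13/28
E[X|Y=1] = (0*7 + 1*6)/13 = 6/13

6/13


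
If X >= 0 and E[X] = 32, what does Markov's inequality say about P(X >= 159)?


Markov: P(X >= a) <= E[X]/a
P(X >= 159) <= 32/159

32/159


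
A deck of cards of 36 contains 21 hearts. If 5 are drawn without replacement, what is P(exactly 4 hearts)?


P(X=4) = C(21,4)*C(15,1) / C(36,5)
= 5985*15 / 376992
= 89775/376992 = 1425/5984

1425/5984


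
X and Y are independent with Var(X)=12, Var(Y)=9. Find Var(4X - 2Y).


Independence => Cov(X,Y)=0
Var(4X - 2Y) = 4^2*Var(X) + (-2)^2*Var(Y)
= 16*12 + 4*9 = 228

228


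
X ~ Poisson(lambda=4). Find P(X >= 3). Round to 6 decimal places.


P(X>=3) = 1 - P(X<=2) = 1 - (e^(-4)*4^0/0! + e^(-4)*4^1/1! + e^(-4)*4^2/2!)
≈ 1 - (0.0183156389 + 0.0732625556 + 0.1465251111)
= 1 - 0.2381033056 = 0.7618966944
≈ 0.761897

0.761897


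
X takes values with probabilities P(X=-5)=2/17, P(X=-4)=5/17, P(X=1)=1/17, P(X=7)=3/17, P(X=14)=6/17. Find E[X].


E[X] = sum(x * P(x))
= -5*2/17 - 4*5/17 + 1*1/17 + 7*3/17 + 14*6/17
= 76/17

76/17


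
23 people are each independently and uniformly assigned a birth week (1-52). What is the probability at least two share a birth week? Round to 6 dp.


P(all different) = prod((52-i)/52 for i=0..22) = 0.003105
P(at least one match) = 1 - 0.003105 = 0.996895

0.996895


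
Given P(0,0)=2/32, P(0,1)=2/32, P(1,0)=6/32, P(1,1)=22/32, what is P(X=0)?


P(X=0) = P(0,0)+P(0,1) = 2/32 + 2/32 = 4/32 = 1/8

1/8


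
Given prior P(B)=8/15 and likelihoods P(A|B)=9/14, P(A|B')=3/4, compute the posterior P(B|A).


P(A) = P(A|B)P(B) + P(A|B')P(B') = 9/14*8/15 + 3/4*7/15 = 97/140
P(B|A) = P(A|B)P(B)/P(A) = (12/35)/(97/140) = 48/97

48/97


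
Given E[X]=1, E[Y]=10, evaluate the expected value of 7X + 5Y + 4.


E[7X + 5Y + 4] = 7*E[X] + 5*E[Y] + 4
= (7)*(1) + (5)*(10) + (4)
= 7 + 50 + 4 = 61

61


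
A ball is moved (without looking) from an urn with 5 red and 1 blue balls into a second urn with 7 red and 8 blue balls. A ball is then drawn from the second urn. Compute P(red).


P(transfer red) = 5/6; P(transfer blue) = 1/6
If red transferred: Urn II has 8 red of 16, so P(red|red moved) = 1/2
If blue transferred: Urn II has 7 red of 16, so P(red|blue moved) = 7/16
By total probability: P(red) = 5/6*1/2 + 1/6*7/16 = 47/96

47/96


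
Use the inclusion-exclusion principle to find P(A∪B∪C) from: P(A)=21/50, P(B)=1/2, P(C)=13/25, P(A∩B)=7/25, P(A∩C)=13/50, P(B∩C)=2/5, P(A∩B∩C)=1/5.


P(A∪B∪C) = P(A)+P(B)+P(C) - P(AB)-P(AC)-P(BC) + P(ABC)
= 21/50+1/2+13/25 - 7/25-13/50-2/5 + 1/5
= 7/10

7/10


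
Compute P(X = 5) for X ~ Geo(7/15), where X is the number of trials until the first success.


P(X=5) = (1-p)^4 * p = (8/15)^4 * 7/15
= 4096/50625 * 7/15 = 28672/759375

28672/759375


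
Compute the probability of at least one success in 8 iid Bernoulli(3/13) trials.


P(at least one) = 1 - P(none)
P(none) = (1 - 3/13)^8 = (10/13)^8 = 100000000/815730721
P(at least one) = 1 - 100000000/815730721 = 715730721/815730721

715730721/815730721


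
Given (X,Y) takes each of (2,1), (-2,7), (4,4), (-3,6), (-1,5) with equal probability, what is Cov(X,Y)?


E[X]=0, E[Y]=23/5, E[XY]=-19/5
Cov(X,Y) = E[XY] - E[X]E[Y] = -19/5 - 0*23/5 = -19/5

-19/5


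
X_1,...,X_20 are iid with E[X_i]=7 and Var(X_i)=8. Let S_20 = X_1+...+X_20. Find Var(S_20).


By independence, Var(S_n) = n*Var(X_1) = 20*8 = 160

160


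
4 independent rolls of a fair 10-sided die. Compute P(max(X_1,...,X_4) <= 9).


P(max <= 9) = P(all X_i <= 9) = (P(X_1 <= 9))^4
= (9/10)^4 = 6561/10000

6561/10000


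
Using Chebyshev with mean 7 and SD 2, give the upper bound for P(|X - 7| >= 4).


k = 4/2 = 2
Chebyshev: P(|X-mu| >= k*sigma) <= 1/k^2 = 1/2^2 = 1/4

1/4


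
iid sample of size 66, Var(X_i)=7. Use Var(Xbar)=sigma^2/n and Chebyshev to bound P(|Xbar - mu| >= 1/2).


Var(Xbar) = Var(X)/n = 7/66
Chebyshev: P(|Xbar-mu| >= 1/2) <= Var(Xbar)/(1/2)^2 = (7/66)/(1/4) = 14/33

14/33


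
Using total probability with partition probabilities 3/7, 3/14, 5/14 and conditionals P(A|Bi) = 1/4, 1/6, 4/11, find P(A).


P(A) = P(A|B1)P(B1) + P(A|B2)P(B2) + P(A|B3)P(B3)
= 1/4*3/7 + 1/6*3/14 + 4/11*5/14
= 3/28 + 1/28 + 10/77 = 3/11

3/11
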